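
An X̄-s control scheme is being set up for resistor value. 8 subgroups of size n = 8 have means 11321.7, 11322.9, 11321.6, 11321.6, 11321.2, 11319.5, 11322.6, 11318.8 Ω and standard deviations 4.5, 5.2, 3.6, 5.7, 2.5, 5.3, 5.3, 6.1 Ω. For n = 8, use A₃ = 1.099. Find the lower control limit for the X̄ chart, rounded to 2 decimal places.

X̄̄ = (11321.7 + 11322.9 + 11321.6 + 11321.6 + 11321.2 + 11319.5 + 11322.6 + 11318.8) / 8 = 11321.2375
s̄ = (4.5 + 5.2 + 3.6 + 5.7 + 2.5 + 5.3 + 5.3 + 6.1) / 8 = 4.7750
LCL = X̄̄ − A₃·s̄ = 11321.2375 − 1.099 × 4.7750 = 11315.9898

11315.99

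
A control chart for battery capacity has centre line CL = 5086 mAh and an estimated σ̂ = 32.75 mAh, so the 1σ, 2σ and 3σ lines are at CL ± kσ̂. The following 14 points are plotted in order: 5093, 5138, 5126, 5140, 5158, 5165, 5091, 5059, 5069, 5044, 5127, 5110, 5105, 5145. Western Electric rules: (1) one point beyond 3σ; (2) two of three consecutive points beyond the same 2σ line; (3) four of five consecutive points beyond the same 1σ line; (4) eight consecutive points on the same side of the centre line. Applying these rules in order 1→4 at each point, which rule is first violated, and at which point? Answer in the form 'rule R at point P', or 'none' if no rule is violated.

rule 3 at point 5

Zone of each point (C = within 1σ̂, B = 1σ̂–2σ̂, A = 2σ̂–3σ̂, * = beyond 3σ̂; sign = side of CL): 1:+C, 2:+B, 3:+B, 4:+B, 5:+A, 6:+A, 7:+C, 8:-C, 9:-C, 10:-B, 11:+B, 12:+C, 13:+C, 14:+B
Rule 3 (four of five consecutive points beyond the same 1σ limit) is satisfied at point 5.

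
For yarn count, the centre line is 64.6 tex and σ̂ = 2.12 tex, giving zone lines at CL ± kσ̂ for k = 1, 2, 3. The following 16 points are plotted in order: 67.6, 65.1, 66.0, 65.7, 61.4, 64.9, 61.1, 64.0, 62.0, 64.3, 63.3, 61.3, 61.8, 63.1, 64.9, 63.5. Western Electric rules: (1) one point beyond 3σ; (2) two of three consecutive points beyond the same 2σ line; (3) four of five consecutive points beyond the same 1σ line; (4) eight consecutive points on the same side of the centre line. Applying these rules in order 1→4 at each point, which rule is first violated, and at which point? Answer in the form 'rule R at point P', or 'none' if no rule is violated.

rule 4 at point 14

Zone of each point (C = within 1σ̂, B = 1σ̂–2σ̂, A = 2σ̂–3σ̂, * = beyond 3σ̂; sign = side of CL): 1:+B, 2:+C, 3:+C, 4:+C, 5:-B, 6:+C, 7:-B, 8:-C, 9:-B, 10:-C, 11:-C, 12:-B, 13:-B, 14:-C, 15:+C, 16:-C
Rule 4 (eight consecutive points on the same side of the centre line) is satisfied at point 14.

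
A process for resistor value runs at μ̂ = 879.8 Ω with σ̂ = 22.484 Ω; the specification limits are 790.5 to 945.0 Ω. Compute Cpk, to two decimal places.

Cpu = (USL − μ̂) / (3σ̂) = (945.0 − 879.8) / (3 × 22.484) = 0.9666; Cpl = (μ̂ − LSL) / (3σ̂) = (879.8 − 790.5) / (3 × 22.484) = 1.3239; Cpk = min(Cpu, Cpl) = 0.9666

0.97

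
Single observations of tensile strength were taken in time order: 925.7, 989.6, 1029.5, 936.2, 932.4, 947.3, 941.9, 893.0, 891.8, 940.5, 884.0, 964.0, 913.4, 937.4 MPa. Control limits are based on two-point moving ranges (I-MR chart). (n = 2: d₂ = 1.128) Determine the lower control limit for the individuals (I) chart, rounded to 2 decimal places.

X̄ = (925.7 + 989.6 + 1029.5 + 936.2 + 932.4 + 947.3 + 941.9 + 893.0 + 891.8 + 940.5 + 884.0 + 964.0 + 913.4 + 937.4) / 14 = 937.6214
Moving ranges: 63.9, 39.9, 93.3, 3.8, 14.9, 5.4, 48.9, 1.2, 48.7, 56.5, 80.0, 50.6, 24.0; M̄R̄ = 531.1000 / 13 = 40.8538
LCL = X̄ − 3·M̄R̄/d₂ = 937.6214 − 3 × 40.8538 / 1.128 = 828.9676

828.97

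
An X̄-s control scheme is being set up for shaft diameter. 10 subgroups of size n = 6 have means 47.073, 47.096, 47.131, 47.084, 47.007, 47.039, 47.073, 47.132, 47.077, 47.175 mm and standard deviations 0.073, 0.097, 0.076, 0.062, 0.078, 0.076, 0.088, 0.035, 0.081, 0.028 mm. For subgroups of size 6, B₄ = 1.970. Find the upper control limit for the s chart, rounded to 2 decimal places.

0.14

s̄ = (0.073 + 0.097 + 0.076 + 0.062 + 0.078 + 0.076 + 0.088 + 0.035 + 0.081 + 0.028) / 10 = 0.0694
UCL_s = B₄·s̄ = 1.970 × 0.0694 = 0.1367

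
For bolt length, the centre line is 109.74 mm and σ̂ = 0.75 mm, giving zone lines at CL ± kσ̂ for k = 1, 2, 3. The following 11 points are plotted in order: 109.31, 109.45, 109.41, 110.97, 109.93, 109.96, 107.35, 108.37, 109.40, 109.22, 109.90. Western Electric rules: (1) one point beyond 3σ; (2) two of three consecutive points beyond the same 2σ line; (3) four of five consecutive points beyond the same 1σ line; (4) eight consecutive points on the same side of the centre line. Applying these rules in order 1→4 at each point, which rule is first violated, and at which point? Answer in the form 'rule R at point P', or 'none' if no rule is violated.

Zone of each point (C = within 1σ̂, B = 1σ̂–2σ̂, A = 2σ̂–3σ̂, * = beyond 3σ̂; sign = side of CL): 1:-C, 2:-C, 3:-C, 4:+B, 5:+C, 6:+C, 7:-*, 8:-B, 9:-C, 10:-C, 11:+C
Rule 1 (one point beyond the 3σ limits) is satisfied at point 7.

rule 1 at point 7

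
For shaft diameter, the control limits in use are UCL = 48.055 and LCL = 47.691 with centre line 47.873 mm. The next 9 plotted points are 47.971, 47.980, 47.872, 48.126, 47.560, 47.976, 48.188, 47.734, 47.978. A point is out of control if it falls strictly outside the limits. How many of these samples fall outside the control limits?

3

Compare each point to [47.691, 48.055]: sample 4 = 48.126 > UCL; sample 5 = 47.560 < LCL; sample 7 = 48.188 > UCL.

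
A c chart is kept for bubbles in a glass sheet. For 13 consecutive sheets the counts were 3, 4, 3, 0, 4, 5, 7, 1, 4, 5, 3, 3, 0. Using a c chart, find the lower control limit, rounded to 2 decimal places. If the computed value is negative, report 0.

c̄ = (3 + 4 + 3 + 0 + 4 + 5 + 7 + 1 + 4 + 5 + 3 + 3 + 0) / 13 = 42 / 13 = 3.2308
LCL = c̄ − 3√c̄ = 3.2308 − 3 × 1.7974 = -2.1615 → 0 (cannot be negative)

0.00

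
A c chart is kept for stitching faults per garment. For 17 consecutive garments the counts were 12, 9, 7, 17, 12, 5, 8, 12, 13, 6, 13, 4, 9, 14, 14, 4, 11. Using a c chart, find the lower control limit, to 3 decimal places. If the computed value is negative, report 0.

0.513

c̄ = (12 + 9 + 7 + 17 + 12 + 5 + 8 + 12 + 13 + 6 + 13 + 4 + 9 + 14 + 14 + 4 + 11) / 17 = 170 / 17 = 10.0000
LCL = c̄ − 3√c̄ = 10.0000 − 3 × 3.1623 = 0.5132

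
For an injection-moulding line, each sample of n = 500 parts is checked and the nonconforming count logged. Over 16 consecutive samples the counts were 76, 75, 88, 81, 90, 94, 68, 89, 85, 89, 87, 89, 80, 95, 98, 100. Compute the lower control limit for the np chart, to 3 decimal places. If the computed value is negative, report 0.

p̄ = Σdᵢ / (k·n) = 1384 / (16 × 500) = 0.17300
LCL = np̄ − 3·√(np̄(1−p̄)) = 86.5000 − 3 × 8.4579 = 61.1264

61.126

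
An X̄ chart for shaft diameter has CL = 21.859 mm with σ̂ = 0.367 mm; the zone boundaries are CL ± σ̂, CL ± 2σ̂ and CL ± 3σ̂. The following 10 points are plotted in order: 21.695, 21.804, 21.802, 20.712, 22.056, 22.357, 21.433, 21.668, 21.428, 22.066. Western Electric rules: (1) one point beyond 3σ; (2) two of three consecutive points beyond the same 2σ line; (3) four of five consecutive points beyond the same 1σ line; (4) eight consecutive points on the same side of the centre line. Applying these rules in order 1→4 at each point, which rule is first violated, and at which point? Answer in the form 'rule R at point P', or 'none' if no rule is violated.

rule 1 at point 4

Zone of each point (C = within 1σ̂, B = 1σ̂–2σ̂, A = 2σ̂–3σ̂, * = beyond 3σ̂; sign = side of CL): 1:-C, 2:-C, 3:-C, 4:-*, 5:+C, 6:+B, 7:-B, 8:-C, 9:-B, 10:+C
Rule 1 (one point beyond the 3σ limits) is satisfied at point 4.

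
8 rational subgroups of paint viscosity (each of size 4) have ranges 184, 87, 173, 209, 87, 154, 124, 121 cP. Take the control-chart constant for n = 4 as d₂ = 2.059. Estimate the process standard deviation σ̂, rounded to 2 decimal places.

69.15

R̄ = (184 + 87 + 173 + 209 + 87 + 154 + 124 + 121) / 8 = 142.3750
σ̂ = R̄ / d₂ = 142.3750 / 2.059 = 69.1476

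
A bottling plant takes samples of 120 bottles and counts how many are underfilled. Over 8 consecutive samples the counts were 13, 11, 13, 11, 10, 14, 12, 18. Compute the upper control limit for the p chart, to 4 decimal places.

p̄ = Σdᵢ / (k·n) = 102 / (8 × 120) = 0.10625
UCL = p̄ + 3·√(p̄(1−p̄)/n) = 0.10625 + 3 × √(0.10625×0.89375/120) = 0.10625 + 3 × 0.02813 = 0.19064

0.1906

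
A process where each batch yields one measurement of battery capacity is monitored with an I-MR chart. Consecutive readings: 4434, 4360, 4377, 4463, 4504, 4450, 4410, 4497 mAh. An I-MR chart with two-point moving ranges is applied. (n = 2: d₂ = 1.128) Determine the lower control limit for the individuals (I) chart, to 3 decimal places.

X̄ = (4434 + 4360 + 4377 + 4463 + 4504 + 4450 + 4410 + 4497) / 8 = 4436.8750
Moving ranges: 74, 17, 86, 41, 54, 40, 87; M̄R̄ = 399.0000 / 7 = 57.0000
LCL = X̄ − 3·M̄R̄/d₂ = 4436.8750 − 3 × 57.0000 / 1.128 = 4285.2793

4285.279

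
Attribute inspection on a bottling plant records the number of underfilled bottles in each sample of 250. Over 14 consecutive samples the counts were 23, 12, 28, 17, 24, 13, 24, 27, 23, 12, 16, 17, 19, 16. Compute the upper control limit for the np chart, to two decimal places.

32.03

p̄ = Σdᵢ / (k·n) = 271 / (14 × 250) = 0.07743
UCL = np̄ + 3·√(np̄(1−p̄)) = 19.3571 + 3 × √(19.3571×0.92257) = 19.3571 + 3 × 4.2259 = 32.0349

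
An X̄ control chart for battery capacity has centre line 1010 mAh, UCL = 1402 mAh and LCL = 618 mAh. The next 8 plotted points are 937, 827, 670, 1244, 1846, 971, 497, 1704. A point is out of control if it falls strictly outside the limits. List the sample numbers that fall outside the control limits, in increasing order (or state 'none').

5, 7, 8

Compare each point to [618, 1402]: sample 5 = 1846 > UCL; sample 7 = 497 < LCL; sample 8 = 1704 > UCL.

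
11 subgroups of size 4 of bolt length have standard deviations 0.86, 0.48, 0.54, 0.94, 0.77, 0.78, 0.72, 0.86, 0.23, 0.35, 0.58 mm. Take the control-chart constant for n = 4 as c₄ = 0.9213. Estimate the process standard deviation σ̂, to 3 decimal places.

0.702

s̄ = (0.86 + 0.48 + 0.54 + 0.94 + 0.77 + 0.78 + 0.72 + 0.86 + 0.23 + 0.35 + 0.58) / 11 = 0.6464
σ̂ = s̄ / c₄ = 0.6464 / 0.9213 = 0.7016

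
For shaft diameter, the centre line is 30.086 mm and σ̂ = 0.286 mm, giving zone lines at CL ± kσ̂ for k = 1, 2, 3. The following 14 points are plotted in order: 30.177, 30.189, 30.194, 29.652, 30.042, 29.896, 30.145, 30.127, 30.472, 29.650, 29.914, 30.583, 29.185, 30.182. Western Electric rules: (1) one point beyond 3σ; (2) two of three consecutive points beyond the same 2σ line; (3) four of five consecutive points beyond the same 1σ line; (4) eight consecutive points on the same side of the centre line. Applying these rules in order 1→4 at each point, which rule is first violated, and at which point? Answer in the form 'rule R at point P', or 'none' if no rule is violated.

rule 1 at point 13

Zone of each point (C = within 1σ̂, B = 1σ̂–2σ̂, A = 2σ̂–3σ̂, * = beyond 3σ̂; sign = side of CL): 1:+C, 2:+C, 3:+C, 4:-B, 5:-C, 6:-C, 7:+C, 8:+C, 9:+B, 10:-B, 11:-C, 12:+B, 13:-*, 14:+C
Rule 1 (one point beyond the 3σ limits) is satisfied at point 13.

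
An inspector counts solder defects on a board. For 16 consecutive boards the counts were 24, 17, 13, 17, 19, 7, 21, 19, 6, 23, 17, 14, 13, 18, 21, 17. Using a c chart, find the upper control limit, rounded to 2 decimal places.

c̄ = (24 + 17 + 13 + 17 + 19 + 7 + 21 + 19 + 6 + 23 + 17 + 14 + 13 + 18 + 21 + 17) / 16 = 266 / 16 = 16.6250
UCL = c̄ + 3√c̄ = 16.6250 + 3 × √16.6250 = 16.6250 + 3 × 4.0774 = 28.8571

28.86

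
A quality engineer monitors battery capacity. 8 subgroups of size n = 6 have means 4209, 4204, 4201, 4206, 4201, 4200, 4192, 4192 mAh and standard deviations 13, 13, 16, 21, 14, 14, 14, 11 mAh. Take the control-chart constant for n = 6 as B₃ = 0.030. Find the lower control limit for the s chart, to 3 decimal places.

0.435

s̄ = (13 + 13 + 16 + 21 + 14 + 14 + 14 + 11) / 8 = 14.5000
LCL_s = B₃·s̄ = 0.030 × 14.5000 = 0.4350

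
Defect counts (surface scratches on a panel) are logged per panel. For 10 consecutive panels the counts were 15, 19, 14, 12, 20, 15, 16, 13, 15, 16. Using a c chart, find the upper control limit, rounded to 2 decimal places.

27.31

c̄ = (15 + 19 + 14 + 12 + 20 + 15 + 16 + 13 + 15 + 16) / 10 = 155 / 10 = 15.5000
UCL = c̄ + 3√c̄ = 15.5000 + 3 × √15.5000 = 15.5000 + 3 × 3.9370 = 27.3110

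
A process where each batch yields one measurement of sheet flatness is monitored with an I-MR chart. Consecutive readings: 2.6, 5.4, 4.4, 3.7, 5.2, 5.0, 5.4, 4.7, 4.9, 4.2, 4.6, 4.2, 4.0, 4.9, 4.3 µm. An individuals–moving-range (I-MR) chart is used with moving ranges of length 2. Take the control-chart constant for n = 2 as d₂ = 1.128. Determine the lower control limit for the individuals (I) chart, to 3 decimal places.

X̄ = (2.6 + 5.4 + 4.4 + 3.7 + 5.2 + 5.0 + 5.4 + 4.7 + 4.9 + 4.2 + 4.6 + 4.2 + 4.0 + 4.9 + 4.3) / 15 = 4.5000
Moving ranges: 2.8, 1.0, 0.7, 1.5, 0.2, 0.4, 0.7, 0.2, 0.7, 0.4, 0.4, 0.2, 0.9, 0.6; M̄R̄ = 10.7000 / 14 = 0.7643
LCL = X̄ − 3·M̄R̄/d₂ = 4.5000 − 3 × 0.7643 / 1.128 = 2.4673

2.467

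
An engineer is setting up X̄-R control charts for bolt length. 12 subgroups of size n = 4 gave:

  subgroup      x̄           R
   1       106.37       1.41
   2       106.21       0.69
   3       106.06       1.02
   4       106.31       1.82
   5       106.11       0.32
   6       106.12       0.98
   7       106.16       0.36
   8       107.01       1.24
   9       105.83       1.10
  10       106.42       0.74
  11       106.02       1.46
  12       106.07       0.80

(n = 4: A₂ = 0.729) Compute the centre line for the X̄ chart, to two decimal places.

X̄̄ = (106.37 + 106.21 + 106.06 + 106.31 + 106.11 + 106.12 + 106.16 + 107.01 + 105.83 + 106.42 + 106.02 + 106.07) / 12 = 1274.6900 / 12 = 106.2242
CL = X̄̄ = 106.2242

106.22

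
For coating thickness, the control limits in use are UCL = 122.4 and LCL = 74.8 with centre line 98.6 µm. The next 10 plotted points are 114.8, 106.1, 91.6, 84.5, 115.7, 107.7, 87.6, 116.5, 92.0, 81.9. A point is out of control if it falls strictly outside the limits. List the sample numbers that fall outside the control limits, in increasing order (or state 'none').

All 10 points lie within [74.8, 122.4].

none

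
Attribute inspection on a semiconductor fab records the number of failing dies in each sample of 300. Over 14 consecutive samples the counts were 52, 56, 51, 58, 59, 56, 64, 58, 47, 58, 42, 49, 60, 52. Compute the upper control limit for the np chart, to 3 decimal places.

74.453

p̄ = Σdᵢ / (k·n) = 762 / (14 × 300) = 0.18143
UCL = np̄ + 3·√(np̄(1−p̄)) = 54.4286 + 3 × √(54.4286×0.81857) = 54.4286 + 3 × 6.6749 = 74.4531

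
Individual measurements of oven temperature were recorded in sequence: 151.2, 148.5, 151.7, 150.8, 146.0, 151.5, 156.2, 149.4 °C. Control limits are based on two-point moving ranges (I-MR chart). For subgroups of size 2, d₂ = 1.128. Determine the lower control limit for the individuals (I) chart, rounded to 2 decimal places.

X̄ = (151.2 + 148.5 + 151.7 + 150.8 + 146.0 + 151.5 + 156.2 + 149.4) / 8 = 150.6625
Moving ranges: 2.7, 3.2, 0.9, 4.8, 5.5, 4.7, 6.8; M̄R̄ = 28.6000 / 7 = 4.0857
LCL = X̄ − 3·M̄R̄/d₂ = 150.6625 − 3 × 4.0857 / 1.128 = 139.7962

139.80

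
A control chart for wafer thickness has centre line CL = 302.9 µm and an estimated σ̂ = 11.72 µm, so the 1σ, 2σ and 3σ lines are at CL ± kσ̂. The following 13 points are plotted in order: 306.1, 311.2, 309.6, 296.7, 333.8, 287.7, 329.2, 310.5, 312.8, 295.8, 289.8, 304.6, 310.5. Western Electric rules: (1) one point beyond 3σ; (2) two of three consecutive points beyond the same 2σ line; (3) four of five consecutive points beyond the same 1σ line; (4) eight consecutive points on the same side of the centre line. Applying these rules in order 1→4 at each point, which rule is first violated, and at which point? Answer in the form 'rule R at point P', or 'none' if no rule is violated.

Zone of each point (C = within 1σ̂, B = 1σ̂–2σ̂, A = 2σ̂–3σ̂, * = beyond 3σ̂; sign = side of CL): 1:+C, 2:+C, 3:+C, 4:-C, 5:+A, 6:-B, 7:+A, 8:+C, 9:+C, 10:-C, 11:-B, 12:+C, 13:+C
Rule 2 (two of three consecutive points beyond the same 2σ limit) is satisfied at point 7.

rule 2 at point 7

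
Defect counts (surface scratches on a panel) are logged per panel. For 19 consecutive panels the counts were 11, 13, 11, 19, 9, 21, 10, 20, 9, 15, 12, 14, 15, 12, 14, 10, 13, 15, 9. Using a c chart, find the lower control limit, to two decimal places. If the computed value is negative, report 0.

c̄ = (11 + 13 + 11 + 19 + 9 + 21 + 10 + 20 + 9 + 15 + 12 + 14 + 15 + 12 + 14 + 10 + 13 + 15 + 9) / 19 = 252 / 19 = 13.2632
LCL = c̄ − 3√c̄ = 13.2632 − 3 × 3.6419 = 2.3376

2.34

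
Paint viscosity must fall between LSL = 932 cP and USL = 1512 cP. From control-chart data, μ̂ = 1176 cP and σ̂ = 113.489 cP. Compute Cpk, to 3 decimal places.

0.717

Cpu = (USL − μ̂) / (3σ̂) = (1512 − 1176) / (3 × 113.489) = 0.9869; Cpl = (μ̂ − LSL) / (3σ̂) = (1176 − 932) / (3 × 113.489) = 0.7167; Cpk = min(Cpu, Cpl) = 0.7167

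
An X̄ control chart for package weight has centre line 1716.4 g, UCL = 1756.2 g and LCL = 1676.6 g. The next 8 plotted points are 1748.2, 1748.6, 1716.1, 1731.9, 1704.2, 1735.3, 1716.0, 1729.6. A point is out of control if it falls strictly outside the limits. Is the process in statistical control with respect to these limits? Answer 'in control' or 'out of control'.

All 8 points lie within [1676.6, 1756.2].

in control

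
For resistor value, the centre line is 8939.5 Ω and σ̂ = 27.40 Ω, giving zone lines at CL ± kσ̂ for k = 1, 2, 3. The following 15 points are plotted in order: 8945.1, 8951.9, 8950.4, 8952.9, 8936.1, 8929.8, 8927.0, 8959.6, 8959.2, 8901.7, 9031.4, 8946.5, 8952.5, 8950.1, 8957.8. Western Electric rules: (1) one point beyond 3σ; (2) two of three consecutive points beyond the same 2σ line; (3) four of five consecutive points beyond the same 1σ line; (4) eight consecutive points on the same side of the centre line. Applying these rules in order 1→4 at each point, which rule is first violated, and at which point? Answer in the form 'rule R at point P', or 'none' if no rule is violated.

Zone of each point (C = within 1σ̂, B = 1σ̂–2σ̂, A = 2σ̂–3σ̂, * = beyond 3σ̂; sign = side of CL): 1:+C, 2:+C, 3:+C, 4:+C, 5:-C, 6:-C, 7:-C, 8:+C, 9:+C, 10:-B, 11:+*, 12:+C, 13:+C, 14:+C, 15:+C
Rule 1 (one point beyond the 3σ limits) is satisfied at point 11.

rule 1 at point 11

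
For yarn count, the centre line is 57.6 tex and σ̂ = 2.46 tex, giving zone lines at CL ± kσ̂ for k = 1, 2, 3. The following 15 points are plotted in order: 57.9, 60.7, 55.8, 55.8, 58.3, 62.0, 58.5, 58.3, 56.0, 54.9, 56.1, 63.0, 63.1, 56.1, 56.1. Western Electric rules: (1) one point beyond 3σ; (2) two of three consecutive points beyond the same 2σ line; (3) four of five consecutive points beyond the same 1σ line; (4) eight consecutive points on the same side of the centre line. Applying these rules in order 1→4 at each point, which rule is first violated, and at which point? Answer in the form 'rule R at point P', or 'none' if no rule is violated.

rule 2 at point 13

Zone of each point (C = within 1σ̂, B = 1σ̂–2σ̂, A = 2σ̂–3σ̂, * = beyond 3σ̂; sign = side of CL): 1:+C, 2:+B, 3:-C, 4:-C, 5:+C, 6:+B, 7:+C, 8:+C, 9:-C, 10:-B, 11:-C, 12:+A, 13:+A, 14:-C, 15:-C
Rule 2 (two of three consecutive points beyond the same 2σ limit) is satisfied at point 13.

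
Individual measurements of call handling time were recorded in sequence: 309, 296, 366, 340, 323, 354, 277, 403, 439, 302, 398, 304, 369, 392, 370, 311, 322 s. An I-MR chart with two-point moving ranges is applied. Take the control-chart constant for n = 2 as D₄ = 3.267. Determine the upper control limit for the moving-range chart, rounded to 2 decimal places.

184.38

Moving ranges: 13, 70, 26, 17, 31, 77, 126, 36, 137, 96, 94, 65, 23, 22, 59, 11; M̄R̄ = 903.0000 / 16 = 56.4375
UCL_MR = D₄·M̄R̄ = 3.267 × 56.4375 = 184.3813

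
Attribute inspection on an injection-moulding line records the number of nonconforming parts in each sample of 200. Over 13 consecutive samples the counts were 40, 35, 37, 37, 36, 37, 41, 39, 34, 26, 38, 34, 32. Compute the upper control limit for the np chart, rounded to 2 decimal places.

52.12

p̄ = Σdᵢ / (k·n) = 466 / (13 × 200) = 0.17923
UCL = np̄ + 3·√(np̄(1−p̄)) = 35.8462 + 3 × √(35.8462×0.82077) = 35.8462 + 3 × 5.4242 = 52.1186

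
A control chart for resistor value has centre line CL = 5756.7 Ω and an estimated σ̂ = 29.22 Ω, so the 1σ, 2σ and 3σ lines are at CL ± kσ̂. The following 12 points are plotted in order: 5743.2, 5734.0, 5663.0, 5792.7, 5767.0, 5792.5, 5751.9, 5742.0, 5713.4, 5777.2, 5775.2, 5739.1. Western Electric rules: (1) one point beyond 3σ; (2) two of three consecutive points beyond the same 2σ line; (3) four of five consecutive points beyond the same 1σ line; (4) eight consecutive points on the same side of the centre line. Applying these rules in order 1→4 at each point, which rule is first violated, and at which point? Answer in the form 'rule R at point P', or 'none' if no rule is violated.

rule 1 at point 3

Zone of each point (C = within 1σ̂, B = 1σ̂–2σ̂, A = 2σ̂–3σ̂, * = beyond 3σ̂; sign = side of CL): 1:-C, 2:-C, 3:-*, 4:+B, 5:+C, 6:+B, 7:-C, 8:-C, 9:-B, 10:+C, 11:+C, 12:-C
Rule 1 (one point beyond the 3σ limits) is satisfied at point 3.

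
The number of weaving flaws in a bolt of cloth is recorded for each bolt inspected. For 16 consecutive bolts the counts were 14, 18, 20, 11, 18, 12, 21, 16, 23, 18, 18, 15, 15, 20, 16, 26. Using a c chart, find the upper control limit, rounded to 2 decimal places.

c̄ = (14 + 18 + 20 + 11 + 18 + 12 + 21 + 16 + 23 + 18 + 18 + 15 + 15 + 20 + 16 + 26) / 16 = 281 / 16 = 17.5625
UCL = c̄ + 3√c̄ = 17.5625 + 3 × √17.5625 = 17.5625 + 3 × 4.1908 = 30.1348

30.13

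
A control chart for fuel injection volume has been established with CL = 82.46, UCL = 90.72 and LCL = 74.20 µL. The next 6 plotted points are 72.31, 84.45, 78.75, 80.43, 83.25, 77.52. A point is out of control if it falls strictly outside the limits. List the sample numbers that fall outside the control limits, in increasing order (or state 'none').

1

Compare each point to [74.20, 90.72]: sample 1 = 72.31 < LCL.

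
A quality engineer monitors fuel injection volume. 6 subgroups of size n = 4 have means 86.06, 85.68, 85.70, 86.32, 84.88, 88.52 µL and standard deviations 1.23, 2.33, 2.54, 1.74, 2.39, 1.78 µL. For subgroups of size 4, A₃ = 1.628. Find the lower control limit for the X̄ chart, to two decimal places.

X̄̄ = (86.06 + 85.68 + 85.70 + 86.32 + 84.88 + 88.52) / 6 = 86.1933
s̄ = (1.23 + 2.33 + 2.54 + 1.74 + 2.39 + 1.78) / 6 = 2.0017
LCL = X̄̄ − A₃·s̄ = 86.1933 − 1.628 × 2.0017 = 82.9346

82.93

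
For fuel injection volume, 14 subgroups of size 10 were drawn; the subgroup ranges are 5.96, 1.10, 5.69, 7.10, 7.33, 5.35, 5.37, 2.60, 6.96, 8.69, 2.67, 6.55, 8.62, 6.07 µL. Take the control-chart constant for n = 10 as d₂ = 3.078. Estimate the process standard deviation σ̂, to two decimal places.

1.86

R̄ = (5.96 + 1.10 + 5.69 + 7.10 + 7.33 + 5.35 + 5.37 + 2.60 + 6.96 + 8.69 + 2.67 + 6.55 + 8.62 + 6.07) / 14 = 5.7186
σ̂ = R̄ / d₂ = 5.7186 / 3.078 = 1.8579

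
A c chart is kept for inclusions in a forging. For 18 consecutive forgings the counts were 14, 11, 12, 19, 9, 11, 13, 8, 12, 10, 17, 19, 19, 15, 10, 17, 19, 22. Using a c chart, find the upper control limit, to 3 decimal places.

c̄ = (14 + 11 + 12 + 19 + 9 + 11 + 13 + 8 + 12 + 10 + 17 + 19 + 19 + 15 + 10 + 17 + 19 + 22) / 18 = 257 / 18 = 14.2778
UCL = c̄ + 3√c̄ = 14.2778 + 3 × √14.2778 = 14.2778 + 3 × 3.7786 = 25.6136

25.614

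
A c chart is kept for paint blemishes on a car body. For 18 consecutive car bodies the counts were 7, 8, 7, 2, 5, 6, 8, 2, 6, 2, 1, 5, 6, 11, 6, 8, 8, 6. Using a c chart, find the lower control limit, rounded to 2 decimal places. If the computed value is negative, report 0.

0.00

c̄ = (7 + 8 + 7 + 2 + 5 + 6 + 8 + 2 + 6 + 2 + 1 + 5 + 6 + 11 + 6 + 8 + 8 + 6) / 18 = 104 / 18 = 5.7778
LCL = c̄ − 3√c̄ = 5.7778 − 3 × 2.4037 = -1.4333 → 0 (cannot be negative)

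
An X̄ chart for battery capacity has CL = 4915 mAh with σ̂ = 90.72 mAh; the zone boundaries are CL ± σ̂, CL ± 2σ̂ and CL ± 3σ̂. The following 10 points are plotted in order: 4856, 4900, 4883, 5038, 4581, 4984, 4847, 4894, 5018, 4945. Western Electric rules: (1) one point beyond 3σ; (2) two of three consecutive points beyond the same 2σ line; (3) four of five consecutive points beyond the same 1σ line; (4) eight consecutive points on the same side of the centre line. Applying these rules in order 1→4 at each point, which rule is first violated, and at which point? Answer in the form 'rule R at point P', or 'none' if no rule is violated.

Zone of each point (C = within 1σ̂, B = 1σ̂–2σ̂, A = 2σ̂–3σ̂, * = beyond 3σ̂; sign = side of CL): 1:-C, 2:-C, 3:-C, 4:+B, 5:-*, 6:+C, 7:-C, 8:-C, 9:+B, 10:+C
Rule 1 (one point beyond the 3σ limits) is satisfied at point 5.

rule 1 at point 5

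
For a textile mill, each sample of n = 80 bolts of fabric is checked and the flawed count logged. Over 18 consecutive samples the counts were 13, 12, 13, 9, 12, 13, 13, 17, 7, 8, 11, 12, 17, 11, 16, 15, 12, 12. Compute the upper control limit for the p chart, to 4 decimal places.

p̄ = Σdᵢ / (k·n) = 223 / (18 × 80) = 0.15486
UCL = p̄ + 3·√(p̄(1−p̄)/n) = 0.15486 + 3 × √(0.15486×0.84514/80) = 0.15486 + 3 × 0.04045 = 0.27620

0.2762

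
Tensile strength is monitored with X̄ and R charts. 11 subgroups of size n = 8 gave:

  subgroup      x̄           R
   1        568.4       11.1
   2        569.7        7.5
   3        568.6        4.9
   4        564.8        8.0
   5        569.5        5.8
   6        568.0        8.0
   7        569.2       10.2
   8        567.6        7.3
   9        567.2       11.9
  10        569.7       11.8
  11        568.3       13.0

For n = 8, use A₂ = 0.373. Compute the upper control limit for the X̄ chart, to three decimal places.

571.647

X̄̄ = (568.4 + 569.7 + 568.6 + 564.8 + 569.5 + 568.0 + 569.2 + 567.6 + 567.2 + 569.7 + 568.3) / 11 = 6251.0000 / 11 = 568.2727
R̄ = (11.1 + 7.5 + 4.9 + 8.0 + 5.8 + 8.0 + 10.2 + 7.3 + 11.9 + 11.8 + 13.0) / 11 = 99.5000 / 11 = 9.0455
UCL = X̄̄ + A₂·R̄ = 568.2727 + 0.373 × 9.0455 = 571.6467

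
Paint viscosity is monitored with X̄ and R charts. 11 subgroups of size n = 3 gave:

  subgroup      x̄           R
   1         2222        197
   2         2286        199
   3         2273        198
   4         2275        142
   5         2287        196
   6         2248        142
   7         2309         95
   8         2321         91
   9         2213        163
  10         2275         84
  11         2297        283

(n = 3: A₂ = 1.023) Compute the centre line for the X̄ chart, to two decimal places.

2273.27

X̄̄ = (2222 + 2286 + 2273 + 2275 + 2287 + 2248 + 2309 + 2321 + 2213 + 2275 + 2297) / 11 = 25006.0000 / 11 = 2273.2727
CL = X̄̄ = 2273.2727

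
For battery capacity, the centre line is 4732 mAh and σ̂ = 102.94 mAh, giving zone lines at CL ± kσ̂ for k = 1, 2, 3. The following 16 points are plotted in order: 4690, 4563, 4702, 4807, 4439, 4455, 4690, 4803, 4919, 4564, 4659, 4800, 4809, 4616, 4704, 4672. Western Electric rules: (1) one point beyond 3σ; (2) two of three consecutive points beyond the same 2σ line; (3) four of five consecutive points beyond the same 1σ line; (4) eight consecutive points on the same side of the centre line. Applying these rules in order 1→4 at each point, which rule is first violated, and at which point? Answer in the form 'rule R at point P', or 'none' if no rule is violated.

Zone of each point (C = within 1σ̂, B = 1σ̂–2σ̂, A = 2σ̂–3σ̂, * = beyond 3σ̂; sign = side of CL): 1:-C, 2:-B, 3:-C, 4:+C, 5:-A, 6:-A, 7:-C, 8:+C, 9:+B, 10:-B, 11:-C, 12:+C, 13:+C, 14:-B, 15:-C, 16:-C
Rule 2 (two of three consecutive points beyond the same 2σ limit) is satisfied at point 6.

rule 2 at point 6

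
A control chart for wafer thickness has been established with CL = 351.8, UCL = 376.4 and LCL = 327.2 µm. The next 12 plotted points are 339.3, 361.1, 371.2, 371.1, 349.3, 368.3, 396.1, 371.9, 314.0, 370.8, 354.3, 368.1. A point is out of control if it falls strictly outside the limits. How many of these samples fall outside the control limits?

Compare each point to [327.2, 376.4]: sample 7 = 396.1 > UCL; sample 9 = 314.0 < LCL.

2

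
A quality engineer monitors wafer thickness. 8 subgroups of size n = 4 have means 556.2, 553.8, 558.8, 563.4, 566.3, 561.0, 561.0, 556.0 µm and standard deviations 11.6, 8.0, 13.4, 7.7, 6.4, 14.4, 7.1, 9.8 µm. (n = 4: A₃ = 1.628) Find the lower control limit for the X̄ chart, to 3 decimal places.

X̄̄ = (556.2 + 553.8 + 558.8 + 563.4 + 566.3 + 561.0 + 561.0 + 556.0) / 8 = 559.5625
s̄ = (11.6 + 8.0 + 13.4 + 7.7 + 6.4 + 14.4 + 7.1 + 9.8) / 8 = 9.8000
LCL = X̄̄ − A₃·s̄ = 559.5625 − 1.628 × 9.8000 = 543.6081

543.608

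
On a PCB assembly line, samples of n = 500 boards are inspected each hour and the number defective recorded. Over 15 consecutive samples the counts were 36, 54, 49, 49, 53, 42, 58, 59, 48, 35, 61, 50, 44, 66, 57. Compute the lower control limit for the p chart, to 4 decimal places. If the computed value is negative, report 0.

0.0610

p̄ = Σdᵢ / (k·n) = 761 / (15 × 500) = 0.10147
LCL = p̄ − 3·√(p̄(1−p̄)/n) = 0.10147 − 3 × 0.01350 = 0.06096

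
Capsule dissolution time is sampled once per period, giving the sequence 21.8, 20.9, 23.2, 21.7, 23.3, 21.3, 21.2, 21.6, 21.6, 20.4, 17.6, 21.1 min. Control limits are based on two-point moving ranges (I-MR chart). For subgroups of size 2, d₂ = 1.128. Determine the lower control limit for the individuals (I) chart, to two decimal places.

17.37

X̄ = (21.8 + 20.9 + 23.2 + 21.7 + 23.3 + 21.3 + 21.2 + 21.6 + 21.6 + 20.4 + 17.6 + 21.1) / 12 = 21.3083
Moving ranges: 0.9, 2.3, 1.5, 1.6, 2.0, 0.1, 0.4, 0.0, 1.2, 2.8, 3.5; M̄R̄ = 16.3000 / 11 = 1.4818
LCL = X̄ − 3·M̄R̄/d₂ = 21.3083 − 3 × 1.4818 / 1.128 = 17.3673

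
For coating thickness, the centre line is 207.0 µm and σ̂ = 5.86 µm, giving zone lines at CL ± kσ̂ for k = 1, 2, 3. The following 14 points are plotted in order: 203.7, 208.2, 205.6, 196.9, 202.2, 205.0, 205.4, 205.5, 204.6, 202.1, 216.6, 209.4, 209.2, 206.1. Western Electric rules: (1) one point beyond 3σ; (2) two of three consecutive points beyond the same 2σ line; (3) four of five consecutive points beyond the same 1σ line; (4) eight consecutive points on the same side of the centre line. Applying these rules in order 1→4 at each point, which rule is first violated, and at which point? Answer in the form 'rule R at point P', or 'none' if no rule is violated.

Zone of each point (C = within 1σ̂, B = 1σ̂–2σ̂, A = 2σ̂–3σ̂, * = beyond 3σ̂; sign = side of CL): 1:-C, 2:+C, 3:-C, 4:-B, 5:-C, 6:-C, 7:-C, 8:-C, 9:-C, 10:-C, 11:+B, 12:+C, 13:+C, 14:-C
Rule 4 (eight consecutive points on the same side of the centre line) is satisfied at point 10.

rule 4 at point 10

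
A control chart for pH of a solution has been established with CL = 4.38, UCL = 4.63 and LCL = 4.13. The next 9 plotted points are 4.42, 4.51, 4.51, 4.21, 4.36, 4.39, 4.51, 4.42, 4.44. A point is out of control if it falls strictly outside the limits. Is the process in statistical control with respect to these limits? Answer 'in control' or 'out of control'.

in control

All 9 points lie within [4.13, 4.63].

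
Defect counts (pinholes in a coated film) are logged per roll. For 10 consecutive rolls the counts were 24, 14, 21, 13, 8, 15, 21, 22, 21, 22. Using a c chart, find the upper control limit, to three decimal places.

30.863

c̄ = (24 + 14 + 21 + 13 + 8 + 15 + 21 + 22 + 21 + 22) / 10 = 181 / 10 = 18.1000
UCL = c̄ + 3√c̄ = 18.1000 + 3 × √18.1000 = 18.1000 + 3 × 4.2544 = 30.8632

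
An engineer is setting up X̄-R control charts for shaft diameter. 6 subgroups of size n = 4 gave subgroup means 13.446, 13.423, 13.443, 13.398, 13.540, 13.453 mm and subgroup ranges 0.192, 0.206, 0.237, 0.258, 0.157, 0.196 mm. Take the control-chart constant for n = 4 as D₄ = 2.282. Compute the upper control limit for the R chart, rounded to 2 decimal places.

R̄ = (0.192 + 0.206 + 0.237 + 0.258 + 0.157 + 0.196) / 6 = 1.2460 / 6 = 0.2077
UCL_R = D₄·R̄ = 2.282 × 0.2077 = 0.4739

0.47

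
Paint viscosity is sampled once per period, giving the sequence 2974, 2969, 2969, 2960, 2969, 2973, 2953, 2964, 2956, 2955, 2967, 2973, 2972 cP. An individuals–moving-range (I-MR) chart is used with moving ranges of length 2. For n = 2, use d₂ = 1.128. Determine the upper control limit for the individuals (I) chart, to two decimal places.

X̄ = (2974 + 2969 + 2969 + 2960 + 2969 + 2973 + 2953 + 2964 + 2956 + 2955 + 2967 + 2973 + 2972) / 13 = 2965.6923
Moving ranges: 5, 0, 9, 9, 4, 20, 11, 8, 1, 12, 6, 1; M̄R̄ = 86.0000 / 12 = 7.1667
UCL = X̄ + 3·M̄R̄/d₂ = 2965.6923 + 3 × 7.1667 / 1.128 = 2984.7526

2984.75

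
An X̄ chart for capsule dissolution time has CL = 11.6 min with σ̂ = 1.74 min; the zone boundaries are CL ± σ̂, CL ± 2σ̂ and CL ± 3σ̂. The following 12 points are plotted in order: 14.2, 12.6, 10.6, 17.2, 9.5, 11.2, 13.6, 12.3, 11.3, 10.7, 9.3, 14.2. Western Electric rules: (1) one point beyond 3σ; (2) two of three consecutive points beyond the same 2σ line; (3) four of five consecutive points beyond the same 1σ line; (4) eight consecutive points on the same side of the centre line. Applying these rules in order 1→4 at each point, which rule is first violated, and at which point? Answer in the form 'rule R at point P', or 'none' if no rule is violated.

Zone of each point (C = within 1σ̂, B = 1σ̂–2σ̂, A = 2σ̂–3σ̂, * = beyond 3σ̂; sign = side of CL): 1:+B, 2:+C, 3:-C, 4:+*, 5:-B, 6:-C, 7:+B, 8:+C, 9:-C, 10:-C, 11:-B, 12:+B
Rule 1 (one point beyond the 3σ limits) is satisfied at point 4.

rule 1 at point 4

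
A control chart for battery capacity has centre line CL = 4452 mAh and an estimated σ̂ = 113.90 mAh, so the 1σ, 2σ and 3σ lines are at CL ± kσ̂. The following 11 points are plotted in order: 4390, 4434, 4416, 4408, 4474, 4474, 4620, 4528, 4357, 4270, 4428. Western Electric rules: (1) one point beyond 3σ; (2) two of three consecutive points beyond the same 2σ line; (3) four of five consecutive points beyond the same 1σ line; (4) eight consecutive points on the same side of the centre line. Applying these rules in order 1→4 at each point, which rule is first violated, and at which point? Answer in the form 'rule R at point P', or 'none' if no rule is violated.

none

Zone of each point (C = within 1σ̂, B = 1σ̂–2σ̂, A = 2σ̂–3σ̂, * = beyond 3σ̂; sign = side of CL): 1:-C, 2:-C, 3:-C, 4:-C, 5:+C, 6:+C, 7:+B, 8:+C, 9:-C, 10:-B, 11:-C
No rule fires across all 11 points.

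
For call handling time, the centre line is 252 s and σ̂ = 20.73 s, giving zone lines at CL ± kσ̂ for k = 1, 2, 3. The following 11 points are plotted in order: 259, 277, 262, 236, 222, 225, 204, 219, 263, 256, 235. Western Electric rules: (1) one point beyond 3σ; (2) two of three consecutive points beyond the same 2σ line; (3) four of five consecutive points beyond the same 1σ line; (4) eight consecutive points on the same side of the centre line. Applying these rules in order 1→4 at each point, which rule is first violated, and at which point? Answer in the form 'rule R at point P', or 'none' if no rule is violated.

rule 3 at point 8

Zone of each point (C = within 1σ̂, B = 1σ̂–2σ̂, A = 2σ̂–3σ̂, * = beyond 3σ̂; sign = side of CL): 1:+C, 2:+B, 3:+C, 4:-C, 5:-B, 6:-B, 7:-A, 8:-B, 9:+C, 10:+C, 11:-C
Rule 3 (four of five consecutive points beyond the same 1σ limit) is satisfied at point 8.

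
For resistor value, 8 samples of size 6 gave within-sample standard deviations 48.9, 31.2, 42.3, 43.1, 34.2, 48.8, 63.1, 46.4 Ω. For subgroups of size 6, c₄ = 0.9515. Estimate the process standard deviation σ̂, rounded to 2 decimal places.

47.03

s̄ = (48.9 + 31.2 + 42.3 + 43.1 + 34.2 + 48.8 + 63.1 + 46.4) / 8 = 44.7500
σ̂ = s̄ / c₄ = 44.7500 / 0.9515 = 47.0310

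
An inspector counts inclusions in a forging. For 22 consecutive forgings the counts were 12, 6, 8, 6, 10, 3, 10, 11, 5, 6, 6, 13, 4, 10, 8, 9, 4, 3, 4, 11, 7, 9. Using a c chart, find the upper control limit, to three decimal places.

15.716

c̄ = (12 + 6 + 8 + 6 + 10 + 3 + 10 + 11 + 5 + 6 + 6 + 13 + 4 + 10 + 8 + 9 + 4 + 3 + 4 + 11 + 7 + 9) / 22 = 165 / 22 = 7.5000
UCL = c̄ + 3√c̄ = 7.5000 + 3 × √7.5000 = 7.5000 + 3 × 2.7386 = 15.7158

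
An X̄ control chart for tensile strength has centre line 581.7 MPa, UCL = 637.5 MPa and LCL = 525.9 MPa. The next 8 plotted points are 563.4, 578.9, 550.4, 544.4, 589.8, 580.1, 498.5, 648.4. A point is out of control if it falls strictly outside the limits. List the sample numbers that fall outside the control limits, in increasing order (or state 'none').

7, 8

Compare each point to [525.9, 637.5]: sample 7 = 498.5 < LCL; sample 8 = 648.4 > UCL.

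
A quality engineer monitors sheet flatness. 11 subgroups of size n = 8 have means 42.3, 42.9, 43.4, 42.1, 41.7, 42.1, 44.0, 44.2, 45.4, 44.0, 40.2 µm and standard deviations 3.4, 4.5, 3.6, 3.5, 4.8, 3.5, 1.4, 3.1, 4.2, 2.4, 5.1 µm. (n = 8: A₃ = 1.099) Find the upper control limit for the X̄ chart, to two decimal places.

46.88

X̄̄ = (42.3 + 42.9 + 43.4 + 42.1 + 41.7 + 42.1 + 44.0 + 44.2 + 45.4 + 44.0 + 40.2) / 11 = 42.9364
s̄ = (3.4 + 4.5 + 3.6 + 3.5 + 4.8 + 3.5 + 1.4 + 3.1 + 4.2 + 2.4 + 5.1) / 11 = 3.5909
UCL = X̄̄ + A₃·s̄ = 42.9364 + 1.099 × 3.5909 = 46.8828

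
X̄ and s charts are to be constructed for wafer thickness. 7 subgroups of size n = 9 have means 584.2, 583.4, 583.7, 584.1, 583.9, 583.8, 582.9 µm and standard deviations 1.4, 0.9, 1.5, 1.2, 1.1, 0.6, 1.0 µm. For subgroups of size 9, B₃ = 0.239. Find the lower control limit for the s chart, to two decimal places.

s̄ = (1.4 + 0.9 + 1.5 + 1.2 + 1.1 + 0.6 + 1.0) / 7 = 1.1000
LCL_s = B₃·s̄ = 0.239 × 1.1000 = 0.2629

0.26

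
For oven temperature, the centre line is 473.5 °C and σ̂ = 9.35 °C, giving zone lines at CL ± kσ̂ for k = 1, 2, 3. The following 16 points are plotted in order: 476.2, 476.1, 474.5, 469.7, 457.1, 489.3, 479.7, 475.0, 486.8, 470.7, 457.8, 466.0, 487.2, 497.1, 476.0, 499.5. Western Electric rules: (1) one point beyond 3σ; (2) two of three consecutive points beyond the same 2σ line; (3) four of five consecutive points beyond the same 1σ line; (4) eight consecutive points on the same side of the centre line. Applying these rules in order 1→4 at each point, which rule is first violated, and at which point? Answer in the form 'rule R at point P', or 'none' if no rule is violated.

Zone of each point (C = within 1σ̂, B = 1σ̂–2σ̂, A = 2σ̂–3σ̂, * = beyond 3σ̂; sign = side of CL): 1:+C, 2:+C, 3:+C, 4:-C, 5:-B, 6:+B, 7:+C, 8:+C, 9:+B, 10:-C, 11:-B, 12:-C, 13:+B, 14:+A, 15:+C, 16:+A
Rule 2 (two of three consecutive points beyond the same 2σ limit) is satisfied at point 16.

rule 2 at point 16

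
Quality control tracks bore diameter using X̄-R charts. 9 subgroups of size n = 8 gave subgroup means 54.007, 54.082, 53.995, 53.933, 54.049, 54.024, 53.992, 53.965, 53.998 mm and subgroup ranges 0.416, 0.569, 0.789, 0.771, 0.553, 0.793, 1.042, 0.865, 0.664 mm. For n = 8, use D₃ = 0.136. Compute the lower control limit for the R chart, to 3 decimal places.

0.098

R̄ = (0.416 + 0.569 + 0.789 + 0.771 + 0.553 + 0.793 + 1.042 + 0.865 + 0.664) / 9 = 6.4620 / 9 = 0.7180
LCL_R = D₃·R̄ = 0.136 × 0.7180 = 0.0976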